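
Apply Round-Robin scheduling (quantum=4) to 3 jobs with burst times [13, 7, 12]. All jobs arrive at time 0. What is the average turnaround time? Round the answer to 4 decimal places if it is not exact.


Time quantum = 4
Execution trace:
  J1 runs 4 units, time = 4
  J2 runs 4 units, time = 8
  J3 runs 4 units, time = 12
  J1 runs 4 units, time = 16
  J2 runs 3 units, time = 19
  J3 runs 4 units, time = 23
  J1 runs 4 units, time = 27
  J3 runs 4 units, time = 31
  J1 runs 1 units, time = 32
Finish times: [32, 19, 31]
Average turnaround = 82/3 = 27.3333

27.3333


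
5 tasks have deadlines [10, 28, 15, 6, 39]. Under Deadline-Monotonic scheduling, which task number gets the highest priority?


Sort tasks by relative deadline (ascending):
  Task 4: deadline = 6
  Task 1: deadline = 10
  Task 3: deadline = 15
  Task 2: deadline = 28
  Task 5: deadline = 39
Priority order (highest first): [4, 1, 3, 2, 5]
Highest priority task = 4

4


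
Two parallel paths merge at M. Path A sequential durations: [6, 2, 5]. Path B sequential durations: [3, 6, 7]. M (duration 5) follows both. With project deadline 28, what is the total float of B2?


Forward pass: ES(B2) = sum of predecessors on chain B = 3
EF = ES + duration = 3 + 6 = 9
Backward pass: LF(M) = deadline = 28; LS(M) = 28 - 5 = 23
LF(B2) = LS(M) - sum(successors on chain B) = 23 - 7 = 16
LS = LF - duration = 16 - 6 = 10
Total float = LS - ES = 10 - 3 = 7

7


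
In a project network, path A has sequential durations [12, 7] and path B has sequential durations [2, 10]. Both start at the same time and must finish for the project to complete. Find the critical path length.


Path A total = 12 + 7 = 19
Path B total = 2 + 10 = 12
Critical path = longest path = max(19, 12) = 19

19


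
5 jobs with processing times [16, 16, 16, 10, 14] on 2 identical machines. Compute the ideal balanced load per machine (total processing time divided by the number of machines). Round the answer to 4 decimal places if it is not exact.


Total processing time = 16 + 16 + 16 + 10 + 14 = 72
Number of machines = 2
Ideal balanced load = 72 / 2 = 36.0

36.0


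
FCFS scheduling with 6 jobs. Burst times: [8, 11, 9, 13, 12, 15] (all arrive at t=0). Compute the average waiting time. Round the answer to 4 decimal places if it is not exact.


FCFS order (as given): [8, 11, 9, 13, 12, 15]
Waiting times:
  Job 1: wait = 0
  Job 2: wait = 8
  Job 3: wait = 19
  Job 4: wait = 28
  Job 5: wait = 41
  Job 6: wait = 53
Sum of waiting times = 149
Average waiting time = 149/6 = 24.8333

24.8333


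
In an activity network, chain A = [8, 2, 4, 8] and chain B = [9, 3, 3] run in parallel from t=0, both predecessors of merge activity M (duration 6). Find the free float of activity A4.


ES(A4) = sum of predecessors on chain A = 14
EF(A4) = ES + duration = 14 + 8 = 22
Successor of A4 is M. ES(M) = max(sum(A), sum(B)) = max(22, 15) = 22
Free float = ES(successor) - EF(current) = 22 - 22 = 0

0


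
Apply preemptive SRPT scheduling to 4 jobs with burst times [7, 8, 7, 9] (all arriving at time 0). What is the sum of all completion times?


Since all jobs arrive at t=0, SRPT equals SPT ordering.
SPT order: [7, 7, 8, 9]
Completion times:
  Job 1: p=7, C=7
  Job 2: p=7, C=14
  Job 3: p=8, C=22
  Job 4: p=9, C=31
Total completion time = 7 + 14 + 22 + 31 = 74

74


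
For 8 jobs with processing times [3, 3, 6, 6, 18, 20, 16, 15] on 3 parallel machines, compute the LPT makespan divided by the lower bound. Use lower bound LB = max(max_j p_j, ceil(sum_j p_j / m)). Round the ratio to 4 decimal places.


LPT order: [20, 18, 16, 15, 6, 6, 3, 3]
Machine loads after assignment: [29, 27, 31]
LPT makespan = 31
Lower bound = max(max_job, ceil(total/3)) = max(20, 29) = 29
Ratio = 31 / 29 = 1.069

1.069


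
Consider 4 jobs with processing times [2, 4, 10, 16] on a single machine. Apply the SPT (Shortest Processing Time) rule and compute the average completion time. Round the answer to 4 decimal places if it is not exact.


Sort jobs by processing time (SPT order): [2, 4, 10, 16]
Compute completion times sequentially:
  Job 1: processing = 2, completes at 2
  Job 2: processing = 4, completes at 6
  Job 3: processing = 10, completes at 16
  Job 4: processing = 16, completes at 32
Sum of completion times = 56
Average completion time = 56/4 = 14.0

14.0


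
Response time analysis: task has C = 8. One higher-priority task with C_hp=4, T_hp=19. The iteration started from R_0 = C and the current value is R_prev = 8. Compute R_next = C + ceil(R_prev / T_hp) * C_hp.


R_next = C + ceil(R_prev / T_hp) * C_hp
ceil(8 / 19) = ceil(0.4211) = 1
Interference = 1 * 4 = 4
R_next = 8 + 4 = 12

12


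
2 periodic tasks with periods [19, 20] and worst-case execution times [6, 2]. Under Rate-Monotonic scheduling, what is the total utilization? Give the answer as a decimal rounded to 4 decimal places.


Compute individual utilizations (exact fractions):
  Task 1: C/T = 6/19 (approx. 0.3158)
  Task 2: C/T = 2/20 = 1/10 (approx. 0.1)
Total utilization U = 6/19 + 1/10 = 79/190
Rounded to 4 decimal places: U = 0.4158
RM (Liu & Layland) bound for 2 tasks = 0.828427; compare with U = 79/190 (approx. 0.415789)
U <= bound, so schedulable by RM sufficient condition.

0.4158


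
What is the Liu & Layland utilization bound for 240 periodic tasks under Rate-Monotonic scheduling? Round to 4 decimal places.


Compute 2^(1/240) = 1.0028922879
Subtract 1: 1.0028922879 - 1 = 0.0028922879
Multiply by n: 240 * 0.0028922879 = 0.6941490960
Round to 4 dp: 0.6941

0.6941


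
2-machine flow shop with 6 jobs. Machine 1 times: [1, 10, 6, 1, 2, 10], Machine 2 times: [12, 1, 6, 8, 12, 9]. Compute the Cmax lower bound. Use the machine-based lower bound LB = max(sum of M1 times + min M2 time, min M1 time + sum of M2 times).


LB1 = sum(M1 times) + min(M2 times) = 30 + 1 = 31
LB2 = min(M1 times) + sum(M2 times) = 1 + 48 = 49
Lower bound = max(LB1, LB2) = max(31, 49) = 49

49


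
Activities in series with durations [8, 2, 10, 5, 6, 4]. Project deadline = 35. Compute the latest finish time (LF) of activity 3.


LF(activity 3) = deadline - sum of successor durations
Successors: activities 4 through 6 with durations [5, 6, 4]
Sum of successor durations = 15
LF = 35 - 15 = 20

20


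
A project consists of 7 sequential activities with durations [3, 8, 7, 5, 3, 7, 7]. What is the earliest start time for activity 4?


Activity 4 starts after activities 1 through 3 complete.
Predecessor durations: [3, 8, 7]
ES = 3 + 8 + 7 = 18

18


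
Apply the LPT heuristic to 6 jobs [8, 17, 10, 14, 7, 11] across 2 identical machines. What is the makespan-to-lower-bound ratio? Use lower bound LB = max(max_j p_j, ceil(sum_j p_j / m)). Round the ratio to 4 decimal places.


LPT order: [17, 14, 11, 10, 8, 7]
Machine loads after assignment: [34, 33]
LPT makespan = 34
Lower bound = max(max_job, ceil(total/2)) = max(17, 34) = 34
Ratio = 34 / 34 = 1.0

1.0


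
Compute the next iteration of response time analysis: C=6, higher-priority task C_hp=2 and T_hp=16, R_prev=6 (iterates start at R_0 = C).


R_next = C + ceil(R_prev / T_hp) * C_hp
ceil(6 / 16) = ceil(0.375) = 1
Interference = 1 * 2 = 2
R_next = 6 + 2 = 8

8


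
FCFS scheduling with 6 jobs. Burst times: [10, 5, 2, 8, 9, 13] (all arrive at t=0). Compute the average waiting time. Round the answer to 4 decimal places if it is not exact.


FCFS order (as given): [10, 5, 2, 8, 9, 13]
Waiting times:
  Job 1: wait = 0
  Job 2: wait = 10
  Job 3: wait = 15
  Job 4: wait = 17
  Job 5: wait = 25
  Job 6: wait = 34
Sum of waiting times = 101
Average waiting time = 101/6 = 16.8333

16.8333


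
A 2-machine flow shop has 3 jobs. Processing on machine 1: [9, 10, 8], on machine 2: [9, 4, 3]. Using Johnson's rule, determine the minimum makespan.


Apply Johnson's rule:
  Group 1 (a <= b): [(1, 9, 9)]
  Group 2 (a > b): [(2, 10, 4), (3, 8, 3)]
Optimal job order: [1, 2, 3]
Schedule:
  Job 1: M1 done at 9, M2 done at 18
  Job 2: M1 done at 19, M2 done at 23
  Job 3: M1 done at 27, M2 done at 30
Makespan = 30

30


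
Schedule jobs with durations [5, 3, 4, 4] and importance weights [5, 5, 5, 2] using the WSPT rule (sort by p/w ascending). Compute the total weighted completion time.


Compute p/w ratios and sort ascending (WSPT): [(3, 5), (4, 5), (5, 5), (4, 2)]
Compute weighted completion times:
  Job (p=3,w=5): C=3, w*C=5*3=15
  Job (p=4,w=5): C=7, w*C=5*7=35
  Job (p=5,w=5): C=12, w*C=5*12=60
  Job (p=4,w=2): C=16, w*C=2*16=32
Total weighted completion time = 142

142


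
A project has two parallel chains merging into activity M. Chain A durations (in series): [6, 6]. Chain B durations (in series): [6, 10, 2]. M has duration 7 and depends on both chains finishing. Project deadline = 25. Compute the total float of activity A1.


Forward pass: ES(A1) = sum of predecessors on chain A = 0
EF = ES + duration = 0 + 6 = 6
Backward pass: LF(M) = deadline = 25; LS(M) = 25 - 7 = 18
LF(A1) = LS(M) - sum(successors on chain A) = 18 - 6 = 12
LS = LF - duration = 12 - 6 = 6
Total float = LS - ES = 6 - 0 = 6

6


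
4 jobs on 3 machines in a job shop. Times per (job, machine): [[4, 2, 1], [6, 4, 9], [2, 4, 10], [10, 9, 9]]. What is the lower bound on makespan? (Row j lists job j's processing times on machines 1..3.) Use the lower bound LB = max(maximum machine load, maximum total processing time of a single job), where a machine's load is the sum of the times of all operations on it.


Machine loads:
  Machine 1: 4 + 6 + 2 + 10 = 22
  Machine 2: 2 + 4 + 4 + 9 = 19
  Machine 3: 1 + 9 + 10 + 9 = 29
Max machine load = 29
Job totals:
  Job 1: 7
  Job 2: 19
  Job 3: 16
  Job 4: 28
Max job total = 28
Lower bound = max(29, 28) = 29

29


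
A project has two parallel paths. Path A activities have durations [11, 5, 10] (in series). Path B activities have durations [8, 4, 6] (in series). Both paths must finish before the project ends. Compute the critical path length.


Path A total = 11 + 5 + 10 = 26
Path B total = 8 + 4 + 6 = 18
Critical path = longest path = max(26, 18) = 26

26


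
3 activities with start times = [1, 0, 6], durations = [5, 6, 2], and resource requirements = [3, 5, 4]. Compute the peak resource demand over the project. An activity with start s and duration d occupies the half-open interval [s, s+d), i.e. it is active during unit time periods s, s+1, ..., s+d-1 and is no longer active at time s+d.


Each activity i is active on [start_i, start_i + duration_i).
Compute total resource usage per time slot:
  t=0: active resources = [5], total = 5
  t=1: active resources = [3, 5], total = 8
  t=2: active resources = [3, 5], total = 8
  t=3: active resources = [3, 5], total = 8
  t=4: active resources = [3, 5], total = 8
  t=5: active resources = [3, 5], total = 8
  t=6: active resources = [4], total = 4
  t=7: active resources = [4], total = 4
Peak resource demand = 8

8


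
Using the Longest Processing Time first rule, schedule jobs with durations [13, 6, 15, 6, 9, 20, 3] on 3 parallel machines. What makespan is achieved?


Sort jobs in decreasing order (LPT): [20, 15, 13, 9, 6, 6, 3]
Assign each job to the least loaded machine:
  Machine 1: jobs [20, 6], load = 26
  Machine 2: jobs [15, 6, 3], load = 24
  Machine 3: jobs [13, 9], load = 22
Makespan = max load = 26

26


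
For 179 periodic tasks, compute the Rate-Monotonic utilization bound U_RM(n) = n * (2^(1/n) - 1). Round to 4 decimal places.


Compute 2^(1/179) = 1.0038798378
Subtract 1: 1.0038798378 - 1 = 0.0038798378
Multiply by n: 179 * 0.0038798378 = 0.6944909662
Round to 4 dp: 0.6945

0.6945


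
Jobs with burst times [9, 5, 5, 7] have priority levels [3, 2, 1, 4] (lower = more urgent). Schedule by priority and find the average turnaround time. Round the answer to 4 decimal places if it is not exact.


Sort by priority (ascending = highest first):
Order: [(1, 5), (2, 5), (3, 9), (4, 7)]
Completion times:
  Priority 1, burst=5, C=5
  Priority 2, burst=5, C=10
  Priority 3, burst=9, C=19
  Priority 4, burst=7, C=26
Average turnaround = 60/4 = 15.0

15.0


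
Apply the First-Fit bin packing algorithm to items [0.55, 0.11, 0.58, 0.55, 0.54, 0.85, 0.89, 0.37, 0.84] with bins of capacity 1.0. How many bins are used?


Place items sequentially using First-Fit:
  Item 0.55 -> new Bin 1
  Item 0.11 -> Bin 1 (now 0.66)
  Item 0.58 -> new Bin 2
  Item 0.55 -> new Bin 3
  Item 0.54 -> new Bin 4
  Item 0.85 -> new Bin 5
  Item 0.89 -> new Bin 6
  Item 0.37 -> Bin 2 (now 0.95)
  Item 0.84 -> new Bin 7
Total bins used = 7

7


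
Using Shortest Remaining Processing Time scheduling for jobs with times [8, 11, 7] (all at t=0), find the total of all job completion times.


Since all jobs arrive at t=0, SRPT equals SPT ordering.
SPT order: [7, 8, 11]
Completion times:
  Job 1: p=7, C=7
  Job 2: p=8, C=15
  Job 3: p=11, C=26
Total completion time = 7 + 15 + 26 = 48

48


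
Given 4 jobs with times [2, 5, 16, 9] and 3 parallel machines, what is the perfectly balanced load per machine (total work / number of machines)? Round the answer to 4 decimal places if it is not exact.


Total processing time = 2 + 5 + 16 + 9 = 32
Number of machines = 3
Ideal balanced load = 32 / 3 = 10.6667

10.6667


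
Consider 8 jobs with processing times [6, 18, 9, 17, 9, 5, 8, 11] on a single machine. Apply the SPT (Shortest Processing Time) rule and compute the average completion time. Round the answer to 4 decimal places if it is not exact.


Sort jobs by processing time (SPT order): [5, 6, 8, 9, 9, 11, 17, 18]
Compute completion times sequentially:
  Job 1: processing = 5, completes at 5
  Job 2: processing = 6, completes at 11
  Job 3: processing = 8, completes at 19
  Job 4: processing = 9, completes at 28
  Job 5: processing = 9, completes at 37
  Job 6: processing = 11, completes at 48
  Job 7: processing = 17, completes at 65
  Job 8: processing = 18, completes at 83
Sum of completion times = 296
Average completion time = 296/8 = 37.0

37.0


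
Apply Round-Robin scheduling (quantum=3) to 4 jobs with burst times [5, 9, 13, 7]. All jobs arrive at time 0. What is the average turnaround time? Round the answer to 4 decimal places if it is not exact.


Time quantum = 3
Execution trace:
  J1 runs 3 units, time = 3
  J2 runs 3 units, time = 6
  J3 runs 3 units, time = 9
  J4 runs 3 units, time = 12
  J1 runs 2 units, time = 14
  J2 runs 3 units, time = 17
  J3 runs 3 units, time = 20
  J4 runs 3 units, time = 23
  J2 runs 3 units, time = 26
  J3 runs 3 units, time = 29
  J4 runs 1 units, time = 30
  J3 runs 3 units, time = 33
  J3 runs 1 units, time = 34
Finish times: [14, 26, 34, 30]
Average turnaround = 104/4 = 26.0

26.0


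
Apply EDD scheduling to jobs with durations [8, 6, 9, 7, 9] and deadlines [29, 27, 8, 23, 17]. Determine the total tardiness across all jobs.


Sort by due date (EDD order): [(9, 8), (9, 17), (7, 23), (6, 27), (8, 29)]
Compute completion times and tardiness:
  Job 1: p=9, d=8, C=9, tardiness=max(0,9-8)=1
  Job 2: p=9, d=17, C=18, tardiness=max(0,18-17)=1
  Job 3: p=7, d=23, C=25, tardiness=max(0,25-23)=2
  Job 4: p=6, d=27, C=31, tardiness=max(0,31-27)=4
  Job 5: p=8, d=29, C=39, tardiness=max(0,39-29)=10
Total tardiness = 18

18


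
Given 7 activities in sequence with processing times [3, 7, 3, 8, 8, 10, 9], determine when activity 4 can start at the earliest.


Activity 4 starts after activities 1 through 3 complete.
Predecessor durations: [3, 7, 3]
ES = 3 + 7 + 3 = 13

13


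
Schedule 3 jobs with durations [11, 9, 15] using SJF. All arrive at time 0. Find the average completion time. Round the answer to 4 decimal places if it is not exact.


SJF order (ascending): [9, 11, 15]
Completion times:
  Job 1: burst=9, C=9
  Job 2: burst=11, C=20
  Job 3: burst=15, C=35
Average completion = 64/3 = 21.3333

21.3333


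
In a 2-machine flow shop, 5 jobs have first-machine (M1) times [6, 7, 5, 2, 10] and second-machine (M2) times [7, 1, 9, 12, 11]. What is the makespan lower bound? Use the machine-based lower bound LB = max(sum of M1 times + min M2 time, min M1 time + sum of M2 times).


LB1 = sum(M1 times) + min(M2 times) = 30 + 1 = 31
LB2 = min(M1 times) + sum(M2 times) = 2 + 40 = 42
Lower bound = max(LB1, LB2) = max(31, 42) = 42

42


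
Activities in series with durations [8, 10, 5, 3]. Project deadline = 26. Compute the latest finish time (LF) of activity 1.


LF(activity 1) = deadline - sum of successor durations
Successors: activities 2 through 4 with durations [10, 5, 3]
Sum of successor durations = 18
LF = 26 - 18 = 8

8


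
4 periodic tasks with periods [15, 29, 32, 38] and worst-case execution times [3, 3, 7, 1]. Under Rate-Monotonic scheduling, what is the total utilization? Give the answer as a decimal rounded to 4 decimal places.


Compute individual utilizations (exact fractions):
  Task 1: C/T = 3/15 = 1/5 (approx. 0.2)
  Task 2: C/T = 3/29 (approx. 0.1034)
  Task 3: C/T = 7/32 (approx. 0.2188)
  Task 4: C/T = 1/38 (approx. 0.0263)
Total utilization U = 1/5 + 3/29 + 7/32 + 1/38 = 48357/88160
Rounded to 4 decimal places: U = 0.5485
RM (Liu & Layland) bound for 4 tasks = 0.756828; compare with U = 48357/88160 (approx. 0.548514)
U <= bound, so schedulable by RM sufficient condition.

0.5485


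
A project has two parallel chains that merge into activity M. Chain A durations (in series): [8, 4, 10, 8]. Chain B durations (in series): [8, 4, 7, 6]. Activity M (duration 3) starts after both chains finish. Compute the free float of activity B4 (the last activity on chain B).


ES(B4) = sum of predecessors on chain B = 19
EF(B4) = ES + duration = 19 + 6 = 25
Successor of B4 is M. ES(M) = max(sum(A), sum(B)) = max(30, 25) = 30
Free float = ES(successor) - EF(current) = 30 - 25 = 5

5


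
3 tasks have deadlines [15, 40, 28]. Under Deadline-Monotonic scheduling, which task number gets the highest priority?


Sort tasks by relative deadline (ascending):
  Task 1: deadline = 15
  Task 3: deadline = 28
  Task 2: deadline = 40
Priority order (highest first): [1, 3, 2]
Highest priority task = 1

1


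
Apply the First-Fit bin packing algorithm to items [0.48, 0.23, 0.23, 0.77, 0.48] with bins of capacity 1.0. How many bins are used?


Place items sequentially using First-Fit:
  Item 0.48 -> new Bin 1
  Item 0.23 -> Bin 1 (now 0.71)
  Item 0.23 -> Bin 1 (now 0.94)
  Item 0.77 -> new Bin 2
  Item 0.48 -> new Bin 3
Total bins used = 3

3


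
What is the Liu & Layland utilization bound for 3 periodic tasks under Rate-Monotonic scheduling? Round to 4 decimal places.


Compute 2^(1/3) = 1.2599210499
Subtract 1: 1.2599210499 - 1 = 0.2599210499
Multiply by n: 3 * 0.2599210499 = 0.7797631497
Round to 4 dp: 0.7798

0.7798


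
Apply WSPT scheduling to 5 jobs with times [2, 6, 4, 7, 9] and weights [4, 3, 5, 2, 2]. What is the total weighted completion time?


Compute p/w ratios and sort ascending (WSPT): [(2, 4), (4, 5), (6, 3), (7, 2), (9, 2)]
Compute weighted completion times:
  Job (p=2,w=4): C=2, w*C=4*2=8
  Job (p=4,w=5): C=6, w*C=5*6=30
  Job (p=6,w=3): C=12, w*C=3*12=36
  Job (p=7,w=2): C=19, w*C=2*19=38
  Job (p=9,w=2): C=28, w*C=2*28=56
Total weighted completion time = 168

168


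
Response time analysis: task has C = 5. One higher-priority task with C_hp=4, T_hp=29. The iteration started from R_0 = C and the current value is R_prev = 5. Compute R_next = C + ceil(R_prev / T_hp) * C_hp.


R_next = C + ceil(R_prev / T_hp) * C_hp
ceil(5 / 29) = ceil(0.1724) = 1
Interference = 1 * 4 = 4
R_next = 5 + 4 = 9

9


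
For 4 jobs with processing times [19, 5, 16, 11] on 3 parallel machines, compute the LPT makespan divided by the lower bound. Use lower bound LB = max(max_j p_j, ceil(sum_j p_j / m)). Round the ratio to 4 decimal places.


LPT order: [19, 16, 11, 5]
Machine loads after assignment: [19, 16, 16]
LPT makespan = 19
Lower bound = max(max_job, ceil(total/3)) = max(19, 17) = 19
Ratio = 19 / 19 = 1.0

1.0


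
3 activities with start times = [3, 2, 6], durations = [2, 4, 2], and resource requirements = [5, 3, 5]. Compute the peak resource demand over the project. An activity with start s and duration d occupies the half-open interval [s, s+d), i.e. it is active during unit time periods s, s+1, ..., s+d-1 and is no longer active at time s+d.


Each activity i is active on [start_i, start_i + duration_i).
Compute total resource usage per time slot:
  t=0: active resources = [], total = 0
  t=1: active resources = [], total = 0
  t=2: active resources = [3], total = 3
  t=3: active resources = [5, 3], total = 8
  t=4: active resources = [5, 3], total = 8
  t=5: active resources = [3], total = 3
  t=6: active resources = [5], total = 5
  t=7: active resources = [5], total = 5
Peak resource demand = 8

8


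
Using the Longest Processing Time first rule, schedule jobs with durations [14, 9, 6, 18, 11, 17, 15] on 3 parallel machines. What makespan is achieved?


Sort jobs in decreasing order (LPT): [18, 17, 15, 14, 11, 9, 6]
Assign each job to the least loaded machine:
  Machine 1: jobs [18, 9, 6], load = 33
  Machine 2: jobs [17, 11], load = 28
  Machine 3: jobs [15, 14], load = 29
Makespan = max load = 33

33


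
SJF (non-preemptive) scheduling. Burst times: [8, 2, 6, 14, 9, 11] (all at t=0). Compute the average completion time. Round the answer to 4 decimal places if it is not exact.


SJF order (ascending): [2, 6, 8, 9, 11, 14]
Completion times:
  Job 1: burst=2, C=2
  Job 2: burst=6, C=8
  Job 3: burst=8, C=16
  Job 4: burst=9, C=25
  Job 5: burst=11, C=36
  Job 6: burst=14, C=50
Average completion = 137/6 = 22.8333

22.8333


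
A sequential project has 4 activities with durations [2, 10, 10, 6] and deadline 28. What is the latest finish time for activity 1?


LF(activity 1) = deadline - sum of successor durations
Successors: activities 2 through 4 with durations [10, 10, 6]
Sum of successor durations = 26
LF = 28 - 26 = 2

2


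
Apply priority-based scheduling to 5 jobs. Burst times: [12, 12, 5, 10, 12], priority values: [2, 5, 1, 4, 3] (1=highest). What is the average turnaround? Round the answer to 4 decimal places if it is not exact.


Sort by priority (ascending = highest first):
Order: [(1, 5), (2, 12), (3, 12), (4, 10), (5, 12)]
Completion times:
  Priority 1, burst=5, C=5
  Priority 2, burst=12, C=17
  Priority 3, burst=12, C=29
  Priority 4, burst=10, C=39
  Priority 5, burst=12, C=51
Average turnaround = 141/5 = 28.2

28.2


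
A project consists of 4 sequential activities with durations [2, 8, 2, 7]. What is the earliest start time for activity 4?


Activity 4 starts after activities 1 through 3 complete.
Predecessor durations: [2, 8, 2]
ES = 2 + 8 + 2 = 12

12


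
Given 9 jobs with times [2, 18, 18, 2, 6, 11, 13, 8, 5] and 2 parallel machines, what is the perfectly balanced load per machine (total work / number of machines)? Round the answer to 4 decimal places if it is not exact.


Total processing time = 2 + 18 + 18 + 2 + 6 + 11 + 13 + 8 + 5 = 83
Number of machines = 2
Ideal balanced load = 83 / 2 = 41.5

41.5


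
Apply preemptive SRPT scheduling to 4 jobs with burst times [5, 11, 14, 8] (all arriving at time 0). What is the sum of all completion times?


Since all jobs arrive at t=0, SRPT equals SPT ordering.
SPT order: [5, 8, 11, 14]
Completion times:
  Job 1: p=5, C=5
  Job 2: p=8, C=13
  Job 3: p=11, C=24
  Job 4: p=14, C=38
Total completion time = 5 + 13 + 24 + 38 = 80

80


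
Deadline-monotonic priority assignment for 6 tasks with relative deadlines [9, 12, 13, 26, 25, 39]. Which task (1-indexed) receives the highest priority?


Sort tasks by relative deadline (ascending):
  Task 1: deadline = 9
  Task 2: deadline = 12
  Task 3: deadline = 13
  Task 5: deadline = 25
  Task 4: deadline = 26
  Task 6: deadline = 39
Priority order (highest first): [1, 2, 3, 5, 4, 6]
Highest priority task = 1

1


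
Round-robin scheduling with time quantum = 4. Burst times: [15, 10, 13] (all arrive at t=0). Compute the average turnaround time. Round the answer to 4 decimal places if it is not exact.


Time quantum = 4
Execution trace:
  J1 runs 4 units, time = 4
  J2 runs 4 units, time = 8
  J3 runs 4 units, time = 12
  J1 runs 4 units, time = 16
  J2 runs 4 units, time = 20
  J3 runs 4 units, time = 24
  J1 runs 4 units, time = 28
  J2 runs 2 units, time = 30
  J3 runs 4 units, time = 34
  J1 runs 3 units, time = 37
  J3 runs 1 units, time = 38
Finish times: [37, 30, 38]
Average turnaround = 105/3 = 35.0

35.0


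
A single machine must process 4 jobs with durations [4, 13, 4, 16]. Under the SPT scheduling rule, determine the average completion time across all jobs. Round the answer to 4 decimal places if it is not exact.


Sort jobs by processing time (SPT order): [4, 4, 13, 16]
Compute completion times sequentially:
  Job 1: processing = 4, completes at 4
  Job 2: processing = 4, completes at 8
  Job 3: processing = 13, completes at 21
  Job 4: processing = 16, completes at 37
Sum of completion times = 70
Average completion time = 70/4 = 17.5

17.5


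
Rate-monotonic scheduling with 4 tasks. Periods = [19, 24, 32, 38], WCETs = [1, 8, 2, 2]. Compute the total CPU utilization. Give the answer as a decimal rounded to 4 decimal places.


Compute individual utilizations (exact fractions):
  Task 1: C/T = 1/19 (approx. 0.0526)
  Task 2: C/T = 8/24 = 1/3 (approx. 0.3333)
  Task 3: C/T = 2/32 = 1/16 (approx. 0.0625)
  Task 4: C/T = 2/38 = 1/19 (approx. 0.0526)
Total utilization U = 1/19 + 1/3 + 1/16 + 1/19 = 457/912
Rounded to 4 decimal places: U = 0.5011
RM (Liu & Layland) bound for 4 tasks = 0.756828; compare with U = 457/912 (approx. 0.501096)
U <= bound, so schedulable by RM sufficient condition.

0.5011


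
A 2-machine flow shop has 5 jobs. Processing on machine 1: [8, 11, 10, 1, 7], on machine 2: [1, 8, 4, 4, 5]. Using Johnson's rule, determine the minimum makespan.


Apply Johnson's rule:
  Group 1 (a <= b): [(4, 1, 4)]
  Group 2 (a > b): [(2, 11, 8), (5, 7, 5), (3, 10, 4), (1, 8, 1)]
Optimal job order: [4, 2, 5, 3, 1]
Schedule:
  Job 4: M1 done at 1, M2 done at 5
  Job 2: M1 done at 12, M2 done at 20
  Job 5: M1 done at 19, M2 done at 25
  Job 3: M1 done at 29, M2 done at 33
  Job 1: M1 done at 37, M2 done at 38
Makespan = 38

38


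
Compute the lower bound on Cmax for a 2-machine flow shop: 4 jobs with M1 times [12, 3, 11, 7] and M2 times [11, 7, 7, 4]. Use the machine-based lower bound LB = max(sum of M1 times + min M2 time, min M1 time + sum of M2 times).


LB1 = sum(M1 times) + min(M2 times) = 33 + 4 = 37
LB2 = min(M1 times) + sum(M2 times) = 3 + 29 = 32
Lower bound = max(LB1, LB2) = max(37, 32) = 37

37


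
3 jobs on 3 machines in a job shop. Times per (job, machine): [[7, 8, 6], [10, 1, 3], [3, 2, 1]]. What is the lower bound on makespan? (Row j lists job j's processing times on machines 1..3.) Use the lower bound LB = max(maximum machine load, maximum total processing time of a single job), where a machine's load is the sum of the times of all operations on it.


Machine loads:
  Machine 1: 7 + 10 + 3 = 20
  Machine 2: 8 + 1 + 2 = 11
  Machine 3: 6 + 3 + 1 = 10
Max machine load = 20
Job totals:
  Job 1: 21
  Job 2: 14
  Job 3: 6
Max job total = 21
Lower bound = max(20, 21) = 21

21


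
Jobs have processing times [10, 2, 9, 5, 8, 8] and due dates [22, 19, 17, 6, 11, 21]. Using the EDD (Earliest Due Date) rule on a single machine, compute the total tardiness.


Sort by due date (EDD order): [(5, 6), (8, 11), (9, 17), (2, 19), (8, 21), (10, 22)]
Compute completion times and tardiness:
  Job 1: p=5, d=6, C=5, tardiness=max(0,5-6)=0
  Job 2: p=8, d=11, C=13, tardiness=max(0,13-11)=2
  Job 3: p=9, d=17, C=22, tardiness=max(0,22-17)=5
  Job 4: p=2, d=19, C=24, tardiness=max(0,24-19)=5
  Job 5: p=8, d=21, C=32, tardiness=max(0,32-21)=11
  Job 6: p=10, d=22, C=42, tardiness=max(0,42-22)=20
Total tardiness = 43

43


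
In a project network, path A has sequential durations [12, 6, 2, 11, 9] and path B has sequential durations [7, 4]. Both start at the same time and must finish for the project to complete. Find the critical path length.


Path A total = 12 + 6 + 2 + 11 + 9 = 40
Path B total = 7 + 4 = 11
Critical path = longest path = max(40, 11) = 40

40


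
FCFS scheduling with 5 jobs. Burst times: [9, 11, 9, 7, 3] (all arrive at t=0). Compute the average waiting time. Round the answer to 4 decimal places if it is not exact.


FCFS order (as given): [9, 11, 9, 7, 3]
Waiting times:
  Job 1: wait = 0
  Job 2: wait = 9
  Job 3: wait = 20
  Job 4: wait = 29
  Job 5: wait = 36
Sum of waiting times = 94
Average waiting time = 94/5 = 18.8

18.8


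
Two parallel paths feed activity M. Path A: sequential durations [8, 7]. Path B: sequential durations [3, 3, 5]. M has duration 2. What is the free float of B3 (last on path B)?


ES(B3) = sum of predecessors on chain B = 6
EF(B3) = ES + duration = 6 + 5 = 11
Successor of B3 is M. ES(M) = max(sum(A), sum(B)) = max(15, 11) = 15
Free float = ES(successor) - EF(current) = 15 - 11 = 4

4


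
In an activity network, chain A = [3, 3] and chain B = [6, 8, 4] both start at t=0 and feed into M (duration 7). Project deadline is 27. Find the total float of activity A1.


Forward pass: ES(A1) = sum of predecessors on chain A = 0
EF = ES + duration = 0 + 3 = 3
Backward pass: LF(M) = deadline = 27; LS(M) = 27 - 7 = 20
LF(A1) = LS(M) - sum(successors on chain A) = 20 - 3 = 17
LS = LF - duration = 17 - 3 = 14
Total float = LS - ES = 14 - 0 = 14

14


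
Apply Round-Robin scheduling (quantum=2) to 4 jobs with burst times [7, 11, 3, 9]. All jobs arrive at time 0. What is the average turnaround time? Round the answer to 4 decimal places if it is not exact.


Time quantum = 2
Execution trace:
  J1 runs 2 units, time = 2
  J2 runs 2 units, time = 4
  J3 runs 2 units, time = 6
  J4 runs 2 units, time = 8
  J1 runs 2 units, time = 10
  J2 runs 2 units, time = 12
  J3 runs 1 units, time = 13
  J4 runs 2 units, time = 15
  J1 runs 2 units, time = 17
  J2 runs 2 units, time = 19
  J4 runs 2 units, time = 21
  J1 runs 1 units, time = 22
  J2 runs 2 units, time = 24
  J4 runs 2 units, time = 26
  J2 runs 2 units, time = 28
  J4 runs 1 units, time = 29
  J2 runs 1 units, time = 30
Finish times: [22, 30, 13, 29]
Average turnaround = 94/4 = 23.5

23.5


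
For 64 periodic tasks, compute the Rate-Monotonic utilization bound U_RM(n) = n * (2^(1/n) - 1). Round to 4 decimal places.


Compute 2^(1/64) = 1.0108892861
Subtract 1: 1.0108892861 - 1 = 0.0108892861
Multiply by n: 64 * 0.0108892861 = 0.6969143104
Round to 4 dp: 0.6969

0.6969


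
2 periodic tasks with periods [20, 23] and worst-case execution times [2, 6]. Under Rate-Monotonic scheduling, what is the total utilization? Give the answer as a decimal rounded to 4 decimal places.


Compute individual utilizations (exact fractions):
  Task 1: C/T = 2/20 = 1/10 (approx. 0.1)
  Task 2: C/T = 6/23 (approx. 0.2609)
Total utilization U = 1/10 + 6/23 = 83/230
Rounded to 4 decimal places: U = 0.3609
RM (Liu & Layland) bound for 2 tasks = 0.828427; compare with U = 83/230 (approx. 0.360870)
U <= bound, so schedulable by RM sufficient condition.

0.3609


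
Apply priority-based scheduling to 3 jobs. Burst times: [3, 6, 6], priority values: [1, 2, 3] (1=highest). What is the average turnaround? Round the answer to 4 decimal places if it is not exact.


Sort by priority (ascending = highest first):
Order: [(1, 3), (2, 6), (3, 6)]
Completion times:
  Priority 1, burst=3, C=3
  Priority 2, burst=6, C=9
  Priority 3, burst=6, C=15
Average turnaround = 27/3 = 9.0

9.0


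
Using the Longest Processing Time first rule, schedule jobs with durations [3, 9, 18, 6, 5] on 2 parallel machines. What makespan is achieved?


Sort jobs in decreasing order (LPT): [18, 9, 6, 5, 3]
Assign each job to the least loaded machine:
  Machine 1: jobs [18, 3], load = 21
  Machine 2: jobs [9, 6, 5], load = 20
Makespan = max load = 21

21


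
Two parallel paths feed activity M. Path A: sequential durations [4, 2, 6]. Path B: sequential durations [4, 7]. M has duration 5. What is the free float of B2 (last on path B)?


ES(B2) = sum of predecessors on chain B = 4
EF(B2) = ES + duration = 4 + 7 = 11
Successor of B2 is M. ES(M) = max(sum(A), sum(B)) = max(12, 11) = 12
Free float = ES(successor) - EF(current) = 12 - 11 = 1

1


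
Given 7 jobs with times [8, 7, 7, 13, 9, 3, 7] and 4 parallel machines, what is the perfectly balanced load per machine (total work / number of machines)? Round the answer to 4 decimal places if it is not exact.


Total processing time = 8 + 7 + 7 + 13 + 9 + 3 + 7 = 54
Number of machines = 4
Ideal balanced load = 54 / 4 = 13.5

13.5


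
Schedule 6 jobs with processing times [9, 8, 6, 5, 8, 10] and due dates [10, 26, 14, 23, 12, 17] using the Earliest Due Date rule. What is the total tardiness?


Sort by due date (EDD order): [(9, 10), (8, 12), (6, 14), (10, 17), (5, 23), (8, 26)]
Compute completion times and tardiness:
  Job 1: p=9, d=10, C=9, tardiness=max(0,9-10)=0
  Job 2: p=8, d=12, C=17, tardiness=max(0,17-12)=5
  Job 3: p=6, d=14, C=23, tardiness=max(0,23-14)=9
  Job 4: p=10, d=17, C=33, tardiness=max(0,33-17)=16
  Job 5: p=5, d=23, C=38, tardiness=max(0,38-23)=15
  Job 6: p=8, d=26, C=46, tardiness=max(0,46-26)=20
Total tardiness = 65

65


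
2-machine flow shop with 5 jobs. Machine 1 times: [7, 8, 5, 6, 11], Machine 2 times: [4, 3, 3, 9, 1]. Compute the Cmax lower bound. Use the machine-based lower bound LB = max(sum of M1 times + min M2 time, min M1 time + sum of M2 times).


LB1 = sum(M1 times) + min(M2 times) = 37 + 1 = 38
LB2 = min(M1 times) + sum(M2 times) = 5 + 20 = 25
Lower bound = max(LB1, LB2) = max(38, 25) = 38

38


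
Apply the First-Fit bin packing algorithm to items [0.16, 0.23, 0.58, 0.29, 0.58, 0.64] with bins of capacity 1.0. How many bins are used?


Place items sequentially using First-Fit:
  Item 0.16 -> new Bin 1
  Item 0.23 -> Bin 1 (now 0.39)
  Item 0.58 -> Bin 1 (now 0.97)
  Item 0.29 -> new Bin 2
  Item 0.58 -> Bin 2 (now 0.87)
  Item 0.64 -> new Bin 3
Total bins used = 3

3


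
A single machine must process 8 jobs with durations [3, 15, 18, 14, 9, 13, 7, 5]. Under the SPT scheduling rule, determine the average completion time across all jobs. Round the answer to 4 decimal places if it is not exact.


Sort jobs by processing time (SPT order): [3, 5, 7, 9, 13, 14, 15, 18]
Compute completion times sequentially:
  Job 1: processing = 3, completes at 3
  Job 2: processing = 5, completes at 8
  Job 3: processing = 7, completes at 15
  Job 4: processing = 9, completes at 24
  Job 5: processing = 13, completes at 37
  Job 6: processing = 14, completes at 51
  Job 7: processing = 15, completes at 66
  Job 8: processing = 18, completes at 84
Sum of completion times = 288
Average completion time = 288/8 = 36.0

36.0


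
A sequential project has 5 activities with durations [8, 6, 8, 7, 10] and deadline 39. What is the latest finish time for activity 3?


LF(activity 3) = deadline - sum of successor durations
Successors: activities 4 through 5 with durations [7, 10]
Sum of successor durations = 17
LF = 39 - 17 = 22

22


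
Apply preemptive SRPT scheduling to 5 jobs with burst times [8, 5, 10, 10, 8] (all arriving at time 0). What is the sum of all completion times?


Since all jobs arrive at t=0, SRPT equals SPT ordering.
SPT order: [5, 8, 8, 10, 10]
Completion times:
  Job 1: p=5, C=5
  Job 2: p=8, C=13
  Job 3: p=8, C=21
  Job 4: p=10, C=31
  Job 5: p=10, C=41
Total completion time = 5 + 13 + 21 + 31 + 41 = 111

111


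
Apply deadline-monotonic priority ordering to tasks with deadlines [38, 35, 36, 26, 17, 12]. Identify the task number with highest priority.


Sort tasks by relative deadline (ascending):
  Task 6: deadline = 12
  Task 5: deadline = 17
  Task 4: deadline = 26
  Task 2: deadline = 35
  Task 3: deadline = 36
  Task 1: deadline = 38
Priority order (highest first): [6, 5, 4, 2, 3, 1]
Highest priority task = 6

6


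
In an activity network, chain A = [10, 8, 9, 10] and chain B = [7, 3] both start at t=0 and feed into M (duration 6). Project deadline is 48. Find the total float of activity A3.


Forward pass: ES(A3) = sum of predecessors on chain A = 18
EF = ES + duration = 18 + 9 = 27
Backward pass: LF(M) = deadline = 48; LS(M) = 48 - 6 = 42
LF(A3) = LS(M) - sum(successors on chain A) = 42 - 10 = 32
LS = LF - duration = 32 - 9 = 23
Total float = LS - ES = 23 - 18 = 5

5


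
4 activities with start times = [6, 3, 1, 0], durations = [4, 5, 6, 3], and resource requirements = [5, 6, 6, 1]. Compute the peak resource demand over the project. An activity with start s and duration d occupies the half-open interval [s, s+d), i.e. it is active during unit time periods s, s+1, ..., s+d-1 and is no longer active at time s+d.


Each activity i is active on [start_i, start_i + duration_i).
Compute total resource usage per time slot:
  t=0: active resources = [1], total = 1
  t=1: active resources = [6, 1], total = 7
  t=2: active resources = [6, 1], total = 7
  t=3: active resources = [6, 6], total = 12
  t=4: active resources = [6, 6], total = 12
  t=5: active resources = [6, 6], total = 12
  t=6: active resources = [5, 6, 6], total = 17
  t=7: active resources = [5, 6], total = 11
  t=8: active resources = [5], total = 5
  t=9: active resources = [5], total = 5
Peak resource demand = 17

17


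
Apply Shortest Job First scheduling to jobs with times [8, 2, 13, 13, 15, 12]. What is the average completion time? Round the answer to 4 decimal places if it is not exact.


SJF order (ascending): [2, 8, 12, 13, 13, 15]
Completion times:
  Job 1: burst=2, C=2
  Job 2: burst=8, C=10
  Job 3: burst=12, C=22
  Job 4: burst=13, C=35
  Job 5: burst=13, C=48
  Job 6: burst=15, C=63
Average completion = 180/6 = 30.0

30.0


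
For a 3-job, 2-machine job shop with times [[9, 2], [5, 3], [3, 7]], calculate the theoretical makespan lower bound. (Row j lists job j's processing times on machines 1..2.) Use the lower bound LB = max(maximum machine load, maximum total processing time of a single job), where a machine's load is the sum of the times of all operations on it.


Machine loads:
  Machine 1: 9 + 5 + 3 = 17
  Machine 2: 2 + 3 + 7 = 12
Max machine load = 17
Job totals:
  Job 1: 11
  Job 2: 8
  Job 3: 10
Max job total = 11
Lower bound = max(17, 11) = 17

17


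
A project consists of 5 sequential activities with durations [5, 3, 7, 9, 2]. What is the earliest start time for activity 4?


Activity 4 starts after activities 1 through 3 complete.
Predecessor durations: [5, 3, 7]
ES = 5 + 3 + 7 = 15

15


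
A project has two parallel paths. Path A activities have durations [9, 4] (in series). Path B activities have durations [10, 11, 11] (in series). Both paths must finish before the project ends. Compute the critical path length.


Path A total = 9 + 4 = 13
Path B total = 10 + 11 + 11 = 32
Critical path = longest path = max(13, 32) = 32

32


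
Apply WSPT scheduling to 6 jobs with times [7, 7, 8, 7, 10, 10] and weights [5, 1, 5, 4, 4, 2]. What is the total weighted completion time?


Compute p/w ratios and sort ascending (WSPT): [(7, 5), (8, 5), (7, 4), (10, 4), (10, 2), (7, 1)]
Compute weighted completion times:
  Job (p=7,w=5): C=7, w*C=5*7=35
  Job (p=8,w=5): C=15, w*C=5*15=75
  Job (p=7,w=4): C=22, w*C=4*22=88
  Job (p=10,w=4): C=32, w*C=4*32=128
  Job (p=10,w=2): C=42, w*C=2*42=84
  Job (p=7,w=1): C=49, w*C=1*49=49
Total weighted completion time = 459

459


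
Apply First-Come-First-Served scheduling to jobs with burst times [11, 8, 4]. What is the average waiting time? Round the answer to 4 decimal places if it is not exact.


FCFS order (as given): [11, 8, 4]
Waiting times:
  Job 1: wait = 0
  Job 2: wait = 11
  Job 3: wait = 19
Sum of waiting times = 30
Average waiting time = 30/3 = 10.0

10.0


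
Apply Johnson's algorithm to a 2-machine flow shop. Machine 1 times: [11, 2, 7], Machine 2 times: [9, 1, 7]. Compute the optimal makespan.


Apply Johnson's rule:
  Group 1 (a <= b): [(3, 7, 7)]
  Group 2 (a > b): [(1, 11, 9), (2, 2, 1)]
Optimal job order: [3, 1, 2]
Schedule:
  Job 3: M1 done at 7, M2 done at 14
  Job 1: M1 done at 18, M2 done at 27
  Job 2: M1 done at 20, M2 done at 28
Makespan = 28

28
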